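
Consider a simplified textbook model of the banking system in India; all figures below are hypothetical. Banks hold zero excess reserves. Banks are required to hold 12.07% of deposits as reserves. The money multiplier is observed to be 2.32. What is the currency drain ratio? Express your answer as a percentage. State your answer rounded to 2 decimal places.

Using m = 2.32. From m = (1 + c)/(c + rr + e), rearranging gives 1 + c = m·(c + rr + e), so c·(1 − m) = m·(rr + e) − 1.
Hence c = [m·(rr + e) − 1]/(1 − m) = [2.32 × (0.1207 + 0) − 1] / (1 − 2.32) ≈ 0.545436.

54.54%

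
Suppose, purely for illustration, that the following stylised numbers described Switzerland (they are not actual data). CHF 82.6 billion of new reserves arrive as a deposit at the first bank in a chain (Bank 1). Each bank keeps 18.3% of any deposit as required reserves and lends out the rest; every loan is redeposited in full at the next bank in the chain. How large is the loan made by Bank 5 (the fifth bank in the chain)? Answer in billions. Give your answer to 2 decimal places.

CHF 30.07 billion

Each bank lends a fraction (1 − rr) = 0.8170 of the deposit it receives, so Bank 5 receives 82.6·0.8170^4 and lends 82.6·0.8170^5 ≈ 30.0670 billion.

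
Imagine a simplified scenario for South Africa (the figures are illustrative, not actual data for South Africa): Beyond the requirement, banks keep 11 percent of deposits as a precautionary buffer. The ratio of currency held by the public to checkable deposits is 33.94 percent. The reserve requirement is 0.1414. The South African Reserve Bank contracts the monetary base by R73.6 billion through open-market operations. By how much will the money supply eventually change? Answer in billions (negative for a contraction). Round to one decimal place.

-166.9 billion

The money multiplier is m = (1 + c) / (rr + e + c) = (1 + 0.3394) / (0.1414 + 0.11 + 0.3394) ≈ 2.2671.
The sale removes 73.6 billion of base, so ΔM = m × ΔMB = 2.2671 × (−73.6) ≈ -166.8586 billion.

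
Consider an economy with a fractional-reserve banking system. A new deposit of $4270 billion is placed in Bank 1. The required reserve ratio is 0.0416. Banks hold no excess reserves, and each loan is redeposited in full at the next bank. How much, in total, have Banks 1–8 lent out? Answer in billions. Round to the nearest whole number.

Bank i lends (1 − rr)^i of the original deposit: Bank 1 lends 4270·0.9584 = 4092.3680, Bank 2 lends 4270·0.9584² ≈ 3922.1255, and so on.
Summing a geometric series: total = 4270·[0.9584·(1 − 0.9584^8) / (1 − 0.9584)] ≈ 28348.7999 billion.

$28349 billion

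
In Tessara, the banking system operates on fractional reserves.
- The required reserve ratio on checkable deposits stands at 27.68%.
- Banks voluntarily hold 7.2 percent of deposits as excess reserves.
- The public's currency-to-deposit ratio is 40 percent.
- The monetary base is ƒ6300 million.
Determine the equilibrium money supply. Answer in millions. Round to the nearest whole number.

The money multiplier is m = (1 + c) / (rr + e + c) = (1 + 0.4) / (0.2768 + 0.072 + 0.4) ≈ 1.86966.
So M = m × MB = 1.86966 × 6300 = 11778.858 million.

ƒ11779 million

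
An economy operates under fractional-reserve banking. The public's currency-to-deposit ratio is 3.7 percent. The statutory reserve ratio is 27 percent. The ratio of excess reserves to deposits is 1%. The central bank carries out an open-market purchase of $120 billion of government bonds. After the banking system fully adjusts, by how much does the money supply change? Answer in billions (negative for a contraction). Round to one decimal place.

$392.6 billion

The money multiplier is m = (1 + c) / (rr + e + c) = (1 + 0.037) / (0.27 + 0.01 + 0.037) ≈ 3.27129.
The purchase adds 120 billion of base, so ΔM = m × ΔMB = 3.27129 × (+120) = 392.5548 billion.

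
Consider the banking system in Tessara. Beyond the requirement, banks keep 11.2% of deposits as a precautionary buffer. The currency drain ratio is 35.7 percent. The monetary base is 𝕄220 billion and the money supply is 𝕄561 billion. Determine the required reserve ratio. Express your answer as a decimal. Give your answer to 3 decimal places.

0.063

Using m = M/MB = 561/220 = 2.550000. Since m = (1 + c)/(c + rr + e), the denominator satisfies c + rr + e = (1 + c)/m = (1 + 0.357) / 2.550000 ≈ 0.532157.
With c = 0.357 and e = 0.112, the required reserve ratio is 0.532157 − 0.357 − 0.112 = 0.063157.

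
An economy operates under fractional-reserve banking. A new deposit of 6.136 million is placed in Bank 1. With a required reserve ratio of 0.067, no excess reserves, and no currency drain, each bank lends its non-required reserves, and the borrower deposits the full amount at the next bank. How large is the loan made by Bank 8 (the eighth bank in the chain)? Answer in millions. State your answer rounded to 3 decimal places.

Each bank lends a fraction (1 − rr) = 0.9330 of the deposit it receives, so Bank 8 receives 6.136·0.9330^7 and lends 6.136·0.9330^8 ≈ 3.5232 million.

3.523 million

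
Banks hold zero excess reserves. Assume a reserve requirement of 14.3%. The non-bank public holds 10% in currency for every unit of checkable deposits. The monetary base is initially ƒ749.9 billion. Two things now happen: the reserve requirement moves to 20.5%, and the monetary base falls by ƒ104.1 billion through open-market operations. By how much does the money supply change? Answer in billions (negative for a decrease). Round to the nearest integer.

-1065 billion

Before: m₁ = (1 + 0.1) / (0.143 + 0.1) ≈ 4.5267, MB₁ = 749.9, so M₁ = 4.5267 × 749.9 ≈ 3394.5723 billion.
After: m₂ = (1 + 0.1) / (0.205 + 0.1) ≈ 3.6066, MB₂ = 749.9 − 104.1 = 645.8, so M₂ = 3.6066 × 645.8 ≈ 2329.1423 billion.
ΔM = M₂ − M₁ = 2329.1423 − 3394.5723 = -1065.43 billion.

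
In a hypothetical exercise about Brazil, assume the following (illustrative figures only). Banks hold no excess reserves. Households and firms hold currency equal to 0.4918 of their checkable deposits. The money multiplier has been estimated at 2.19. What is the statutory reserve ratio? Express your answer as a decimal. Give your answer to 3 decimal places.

0.189

Using m = 2.19. Since m = (1 + c)/(c + rr + e), the denominator satisfies c + rr + e = (1 + c)/m = (1 + 0.4918) / 2.19 ≈ 0.681187.
With c = 0.4918 and e = 0, the statutory reserve ratio is 0.681187 − 0.4918 − 0 = 0.189387.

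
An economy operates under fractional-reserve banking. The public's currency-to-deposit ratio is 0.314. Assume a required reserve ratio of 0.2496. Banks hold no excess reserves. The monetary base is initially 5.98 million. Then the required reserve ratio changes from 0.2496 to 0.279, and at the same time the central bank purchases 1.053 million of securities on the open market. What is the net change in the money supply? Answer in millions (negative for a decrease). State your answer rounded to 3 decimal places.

Before: m₁ = (1 + 0.314) / (0.2496 + 0.314) ≈ 2.33144, MB₁ = 5.98, so M₁ = 2.33144 × 5.98 ≈ 13.942 million.
After: m₂ = (1 + 0.314) / (0.279 + 0.314) ≈ 2.21585, MB₂ = 5.98 + 1.053 = 7.033, so M₂ = 2.21585 × 7.033 ≈ 15.5841 million.
ΔM = M₂ − M₁ = 15.5841 − 13.942 = 1.6421 million.

1.642 million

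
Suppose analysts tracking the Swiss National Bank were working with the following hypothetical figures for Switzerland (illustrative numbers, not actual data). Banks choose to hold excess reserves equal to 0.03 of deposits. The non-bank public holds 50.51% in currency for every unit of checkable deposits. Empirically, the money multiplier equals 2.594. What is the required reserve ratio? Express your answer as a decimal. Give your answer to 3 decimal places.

Using m = 2.594. Since m = (1 + c)/(c + rr + e), the denominator satisfies c + rr + e = (1 + c)/m = (1 + 0.5051) / 2.594 ≈ 0.580224.
With c = 0.5051 and e = 0.03, the required reserve ratio is 0.580224 − 0.5051 − 0.03 = 0.045124.

0.045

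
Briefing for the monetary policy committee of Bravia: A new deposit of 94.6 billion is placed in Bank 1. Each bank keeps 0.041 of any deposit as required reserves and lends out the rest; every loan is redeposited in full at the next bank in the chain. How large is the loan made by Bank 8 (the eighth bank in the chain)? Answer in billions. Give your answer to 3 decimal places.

67.677 billion

Each bank lends a fraction (1 − rr) = 0.9590 of the deposit it receives, so Bank 8 receives 94.6·0.9590^7 and lends 94.6·0.9590^8 ≈ 67.6768 billion.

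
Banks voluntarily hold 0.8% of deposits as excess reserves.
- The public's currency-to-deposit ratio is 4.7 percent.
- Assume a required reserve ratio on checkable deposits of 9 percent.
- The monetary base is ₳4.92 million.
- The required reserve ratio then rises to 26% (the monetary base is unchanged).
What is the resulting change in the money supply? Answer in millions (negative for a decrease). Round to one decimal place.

-19.2 million

Initially m₁ = (1 + 0.047) / (0.09 + 0.008 + 0.047) ≈ 7.2207, so M₁ = 7.2207 × 4.92 ≈ 35.5258 million.
After the change m₂ = (1 + 0.047) / (0.26 + 0.008 + 0.047) ≈ 3.3238, so M₂ = 3.3238 × 4.92 ≈ 16.3531 million.
ΔM = M₂ − M₁ = 16.3531 − 35.5258 = -19.1727 million.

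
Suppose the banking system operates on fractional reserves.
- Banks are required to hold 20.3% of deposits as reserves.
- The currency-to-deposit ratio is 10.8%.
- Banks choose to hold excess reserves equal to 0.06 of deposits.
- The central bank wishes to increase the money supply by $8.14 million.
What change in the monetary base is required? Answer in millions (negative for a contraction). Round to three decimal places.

$2.726 million

The money multiplier is m = (1 + c) / (rr + e + c) = (1 + 0.108) / (0.203 + 0.06 + 0.108) ≈ 2.98652.
ΔMB = ΔM / m = (+8.14) / 2.98652 ≈ 2.7256 million.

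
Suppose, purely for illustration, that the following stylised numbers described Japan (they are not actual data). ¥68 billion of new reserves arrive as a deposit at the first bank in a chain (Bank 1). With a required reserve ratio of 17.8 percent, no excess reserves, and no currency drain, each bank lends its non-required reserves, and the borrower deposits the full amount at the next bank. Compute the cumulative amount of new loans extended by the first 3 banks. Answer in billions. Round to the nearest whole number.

¥140 billion

Bank i lends (1 − rr)^i of the original deposit: Bank 1 lends 68·0.8220 = 55.8960, Bank 2 lends 68·0.8220² ≈ 45.9465, and so on.
Summing a geometric series: total = 68·[0.8220·(1 − 0.8220^3) / (1 − 0.8220)] ≈ 139.6105 billion.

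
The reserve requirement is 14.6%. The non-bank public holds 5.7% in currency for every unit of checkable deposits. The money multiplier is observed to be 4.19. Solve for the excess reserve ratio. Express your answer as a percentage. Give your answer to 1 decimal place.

4.9%

Using m = 4.19. Since m = (1 + c)/(c + rr + e), the denominator satisfies c + rr + e = (1 + c)/m = (1 + 0.057) / 4.19 ≈ 0.252267.
With c = 0.057 and rr = 0.146, the excess reserve ratio is 0.252267 − 0.057 − 0.146 = 0.049267.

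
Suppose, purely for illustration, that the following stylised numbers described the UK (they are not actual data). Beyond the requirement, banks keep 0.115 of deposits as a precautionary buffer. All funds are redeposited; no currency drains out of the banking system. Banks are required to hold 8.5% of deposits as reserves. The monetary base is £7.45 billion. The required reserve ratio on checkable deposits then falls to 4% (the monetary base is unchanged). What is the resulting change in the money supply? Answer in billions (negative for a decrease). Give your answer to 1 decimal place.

£10.8 billion

Initially m₁ = 1 / (0.085 + 0.115) = 5, so M₁ = 5 × 7.45 = 37.25 billion.
After the change m₂ = 1 / (0.04 + 0.115) ≈ 6.4516, so M₂ = 6.4516 × 7.45 ≈ 48.0644 billion.
ΔM = M₂ − M₁ = 48.0644 − 37.25 = 10.8144 billion.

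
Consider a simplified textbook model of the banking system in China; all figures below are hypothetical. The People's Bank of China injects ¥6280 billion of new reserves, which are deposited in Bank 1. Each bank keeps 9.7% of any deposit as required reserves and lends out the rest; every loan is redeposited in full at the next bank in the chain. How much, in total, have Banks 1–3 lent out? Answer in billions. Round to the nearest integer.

Bank i lends (1 − rr)^i of the original deposit: Bank 1 lends 6280·0.9030 = 5670.8400, Bank 2 lends 6280·0.9030² ≈ 5120.7685, and so on.
Summing a geometric series: total = 6280·[0.9030·(1 − 0.9030^3) / (1 − 0.9030)] ≈ 15415.6625 billion.

¥15416 billion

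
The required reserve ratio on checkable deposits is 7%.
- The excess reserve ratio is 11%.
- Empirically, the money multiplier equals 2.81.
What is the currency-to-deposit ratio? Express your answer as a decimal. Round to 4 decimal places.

Using m = 2.81. From m = (1 + c)/(c + rr + e), rearranging gives 1 + c = m·(c + rr + e), so c·(1 − m) = m·(rr + e) − 1.
Hence c = [m·(rr + e) − 1]/(1 − m) = [2.81 × (0.07 + 0.11) − 1] / (1 − 2.81) ≈ 0.273039.

0.2730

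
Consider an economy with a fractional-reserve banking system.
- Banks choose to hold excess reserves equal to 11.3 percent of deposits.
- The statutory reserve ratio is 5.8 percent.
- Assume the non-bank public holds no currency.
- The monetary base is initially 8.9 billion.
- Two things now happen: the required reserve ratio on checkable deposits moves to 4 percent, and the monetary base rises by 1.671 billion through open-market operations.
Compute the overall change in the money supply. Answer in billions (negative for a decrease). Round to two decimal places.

17.04 billion

Before: m₁ = 1 / (0.058 + 0.113) ≈ 5.84795, MB₁ = 8.9, so M₁ = 5.84795 × 8.9 ≈ 52.0468 billion.
After: m₂ = 1 / (0.04 + 0.113) ≈ 6.53595, MB₂ = 8.9 + 1.671 = 10.571, so M₂ = 6.53595 × 10.571 ≈ 69.0915 billion.
ΔM = M₂ − M₁ = 69.0915 − 52.0468 = 17.0447 billion.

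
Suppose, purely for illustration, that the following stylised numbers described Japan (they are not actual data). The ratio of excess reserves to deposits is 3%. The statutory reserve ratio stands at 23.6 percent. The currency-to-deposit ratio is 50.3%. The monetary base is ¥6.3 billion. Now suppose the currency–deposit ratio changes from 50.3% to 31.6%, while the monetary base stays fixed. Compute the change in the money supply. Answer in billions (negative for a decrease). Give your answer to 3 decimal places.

¥1.932 billion

Initially m₁ = (1 + 0.503) / (0.236 + 0.03 + 0.503) ≈ 1.95449, so M₁ = 1.95449 × 6.3 ≈ 12.3133 billion.
After the change m₂ = (1 + 0.316) / (0.236 + 0.03 + 0.316) ≈ 2.26117, so M₂ = 2.26117 × 6.3 ≈ 14.2454 billion.
ΔM = M₂ − M₁ = 14.2454 − 12.3133 = 1.9321 billion.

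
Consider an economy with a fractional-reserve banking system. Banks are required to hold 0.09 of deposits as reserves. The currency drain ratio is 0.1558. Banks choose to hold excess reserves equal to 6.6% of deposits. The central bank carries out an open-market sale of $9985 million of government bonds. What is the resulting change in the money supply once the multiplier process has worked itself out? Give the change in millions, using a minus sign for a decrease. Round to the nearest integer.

The money multiplier is m = (1 + c) / (rr + e + c) = (1 + 0.1558) / (0.09 + 0.066 + 0.1558) ≈ 3.70686.
The sale removes 9985 million of base, so ΔM = m × ΔMB = 3.70686 × (−9985) = -37012.9971 million.

-37013 million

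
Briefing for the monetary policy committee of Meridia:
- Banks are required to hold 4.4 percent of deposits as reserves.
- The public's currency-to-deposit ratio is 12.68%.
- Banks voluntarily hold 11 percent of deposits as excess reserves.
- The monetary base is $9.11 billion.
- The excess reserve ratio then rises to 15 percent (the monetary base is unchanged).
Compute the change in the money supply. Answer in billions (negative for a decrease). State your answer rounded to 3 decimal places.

-4.558 billion

Initially m₁ = (1 + 0.1268) / (0.044 + 0.11 + 0.1268) ≈ 4.01282, so M₁ = 4.01282 × 9.11 ≈ 36.5568 billion.
After the change m₂ = (1 + 0.1268) / (0.044 + 0.15 + 0.1268) ≈ 3.51247, so M₂ = 3.51247 × 9.11 ≈ 31.9986 billion.
ΔM = M₂ − M₁ = 31.9986 − 36.5568 = -4.5582 billion.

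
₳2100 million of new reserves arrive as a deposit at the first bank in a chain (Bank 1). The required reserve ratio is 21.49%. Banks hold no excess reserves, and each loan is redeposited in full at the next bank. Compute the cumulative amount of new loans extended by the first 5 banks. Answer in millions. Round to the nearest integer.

Bank i lends (1 − rr)^i of the original deposit: Bank 1 lends 2100·0.7851 = 1648.7100, Bank 2 lends 2100·0.7851² ≈ 1294.4022, and so on.
Summing a geometric series: total = 2100·[0.7851·(1 − 0.7851^5) / (1 − 0.7851)] ≈ 5383.5827 million.

₳5384 million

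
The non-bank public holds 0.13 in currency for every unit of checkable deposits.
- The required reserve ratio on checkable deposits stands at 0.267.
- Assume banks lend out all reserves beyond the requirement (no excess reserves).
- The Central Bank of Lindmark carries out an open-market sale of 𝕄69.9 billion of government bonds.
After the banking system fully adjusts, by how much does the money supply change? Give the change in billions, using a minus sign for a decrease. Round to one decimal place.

-199.0 billion

The money multiplier is m = (1 + c) / (rr + c) = (1 + 0.13) / (0.267 + 0.13) ≈ 2.8463.
The sale removes 69.9 billion of base, so ΔM = m × ΔMB = 2.8463 × (−69.9) ≈ -198.9564 billion.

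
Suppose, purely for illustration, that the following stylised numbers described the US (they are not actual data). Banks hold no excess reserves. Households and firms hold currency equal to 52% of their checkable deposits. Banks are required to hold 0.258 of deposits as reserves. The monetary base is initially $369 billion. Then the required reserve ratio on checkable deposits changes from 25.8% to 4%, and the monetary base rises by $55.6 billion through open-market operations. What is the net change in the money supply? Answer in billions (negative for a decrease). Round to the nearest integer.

$432 billion

Before: m₁ = (1 + 0.52) / (0.258 + 0.52) ≈ 1.9537, MB₁ = 369, so M₁ = 1.9537 × 369 = 720.9153 billion.
After: m₂ = (1 + 0.52) / (0.04 + 0.52) ≈ 2.7143, MB₂ = 369 + 55.6 = 424.6, so M₂ = 2.7143 × 424.6 ≈ 1152.4918 billion.
ΔM = M₂ − M₁ = 1152.4918 − 720.9153 = 431.5765 billion.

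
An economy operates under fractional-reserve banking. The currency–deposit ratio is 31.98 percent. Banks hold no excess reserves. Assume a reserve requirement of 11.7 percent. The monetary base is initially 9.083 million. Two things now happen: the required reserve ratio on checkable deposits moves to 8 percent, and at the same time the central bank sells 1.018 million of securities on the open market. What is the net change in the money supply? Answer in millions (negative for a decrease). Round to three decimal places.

Before: m₁ = (1 + 0.3198) / (0.117 + 0.3198) ≈ 3.02152, MB₁ = 9.083, so M₁ = 3.02152 × 9.083 ≈ 27.4445 million.
After: m₂ = (1 + 0.3198) / (0.08 + 0.3198) ≈ 3.30115, MB₂ = 9.083 − 1.018 = 8.065, so M₂ = 3.30115 × 8.065 ≈ 26.6238 million.
ΔM = M₂ − M₁ = 26.6238 − 27.4445 = -0.8207 million.

-0.821 million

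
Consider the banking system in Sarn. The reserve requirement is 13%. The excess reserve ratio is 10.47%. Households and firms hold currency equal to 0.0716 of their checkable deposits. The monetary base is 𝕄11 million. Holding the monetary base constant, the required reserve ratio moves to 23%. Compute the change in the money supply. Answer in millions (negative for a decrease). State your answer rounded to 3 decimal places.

Initially m₁ = (1 + 0.0716) / (0.13 + 0.1047 + 0.0716) ≈ 3.498531, so M₁ = 3.498531 × 11 ≈ 38.4838 million.
After the change m₂ = (1 + 0.0716) / (0.23 + 0.1047 + 0.0716) ≈ 2.637460, so M₂ = 2.637460 × 11 ≈ 29.0121 million.
ΔM = M₂ − M₁ = 29.0121 − 38.4838 = -9.4717 million.

-9.472 million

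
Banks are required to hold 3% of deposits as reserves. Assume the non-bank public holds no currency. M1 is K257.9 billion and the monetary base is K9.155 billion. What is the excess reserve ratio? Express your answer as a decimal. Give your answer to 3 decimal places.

0.005

Using m = M/MB = 257.9/9.155 ≈ 28.170399. Since m = (1 + c)/(c + rr + e), the denominator satisfies c + rr + e = (1 + c)/m = (1 + 0) / 28.170399 ≈ 0.035498.
With c = 0 and rr = 0.03, the excess reserve ratio is 0.035498 − 0 − 0.03 = 0.005498.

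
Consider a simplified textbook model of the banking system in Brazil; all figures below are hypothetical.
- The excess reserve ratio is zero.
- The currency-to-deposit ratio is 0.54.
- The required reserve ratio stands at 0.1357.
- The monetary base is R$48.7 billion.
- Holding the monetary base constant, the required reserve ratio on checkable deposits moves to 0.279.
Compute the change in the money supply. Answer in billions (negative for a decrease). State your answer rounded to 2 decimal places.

-19.42 billion

Initially m₁ = (1 + 0.54) / (0.1357 + 0.54) ≈ 2.27912, so M₁ = 2.27912 × 48.7 ≈ 110.9931 billion.
After the change m₂ = (1 + 0.54) / (0.279 + 0.54) ≈ 1.88034, so M₂ = 1.88034 × 48.7 ≈ 91.5726 billion.
ΔM = M₂ − M₁ = 91.5726 − 110.9931 = -19.4205 billion.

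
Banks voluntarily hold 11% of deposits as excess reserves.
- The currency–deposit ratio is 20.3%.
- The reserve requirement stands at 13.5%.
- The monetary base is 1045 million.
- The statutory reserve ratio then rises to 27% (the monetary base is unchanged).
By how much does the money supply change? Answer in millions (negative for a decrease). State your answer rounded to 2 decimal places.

Initially m₁ = (1 + 0.203) / (0.135 + 0.11 + 0.203) ≈ 2.6852679, so M₁ = 2.6852679 × 1045 ≈ 2806.105 million.
After the change m₂ = (1 + 0.203) / (0.27 + 0.11 + 0.203) ≈ 2.0634648, so M₂ = 2.0634648 × 1045 ≈ 2156.3207 million.
ΔM = M₂ − M₁ = 2156.3207 − 2806.105 = -649.7843 million.

-649.78 million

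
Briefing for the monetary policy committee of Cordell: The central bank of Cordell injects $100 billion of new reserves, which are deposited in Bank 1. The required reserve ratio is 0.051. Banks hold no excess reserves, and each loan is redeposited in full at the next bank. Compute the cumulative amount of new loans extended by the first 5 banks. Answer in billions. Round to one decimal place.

Bank i lends (1 − rr)^i of the original deposit: Bank 1 lends 100·0.9490 = 94.9000, Bank 2 lends 100·0.9490² = 90.0601, and so on.
Summing a geometric series: total = 100·[0.9490·(1 − 0.9490^5) / (1 − 0.9490)] ≈ 428.5070 billion.

$428.5 billion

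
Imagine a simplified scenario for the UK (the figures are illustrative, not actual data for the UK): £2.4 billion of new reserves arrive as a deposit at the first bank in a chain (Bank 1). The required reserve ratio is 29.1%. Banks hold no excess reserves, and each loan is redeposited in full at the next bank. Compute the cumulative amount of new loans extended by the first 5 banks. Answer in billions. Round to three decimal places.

Bank i lends (1 − rr)^i of the original deposit: Bank 1 lends 2.4·0.7090 = 1.7016, Bank 2 lends 2.4·0.7090² ≈ 1.2064, and so on.
Summing a geometric series: total = 2.4·[0.7090·(1 − 0.7090^5) / (1 − 0.7090)] ≈ 4.7998 billion.

£4.800 billion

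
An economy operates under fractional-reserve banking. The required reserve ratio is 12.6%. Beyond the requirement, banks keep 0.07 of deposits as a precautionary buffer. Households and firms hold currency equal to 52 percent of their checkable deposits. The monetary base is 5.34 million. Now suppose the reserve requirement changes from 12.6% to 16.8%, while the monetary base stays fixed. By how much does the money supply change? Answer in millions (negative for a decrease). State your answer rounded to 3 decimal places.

-0.628 million

Initially m₁ = (1 + 0.52) / (0.126 + 0.07 + 0.52) ≈ 2.12291, so M₁ = 2.12291 × 5.34 ≈ 11.3363 million.
After the change m₂ = (1 + 0.52) / (0.168 + 0.07 + 0.52) ≈ 2.00528, so M₂ = 2.00528 × 5.34 ≈ 10.7082 million.
ΔM = M₂ − M₁ = 10.7082 − 11.3363 = -0.6281 million.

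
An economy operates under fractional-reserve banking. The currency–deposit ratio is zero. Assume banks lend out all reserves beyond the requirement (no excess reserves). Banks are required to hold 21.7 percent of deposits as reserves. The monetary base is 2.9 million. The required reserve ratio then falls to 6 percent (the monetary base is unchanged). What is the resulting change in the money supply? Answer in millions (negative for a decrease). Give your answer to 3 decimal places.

Initially m₁ = 1 / (0.217) ≈ 4.60829, so M₁ = 4.60829 × 2.9 ≈ 13.364 million.
After the change m₂ = 1 / (0.06) ≈ 16.66667, so M₂ = 16.66667 × 2.9 ≈ 48.3333 million.
ΔM = M₂ − M₁ = 48.3333 − 13.364 = 34.9693 million.

34.969 million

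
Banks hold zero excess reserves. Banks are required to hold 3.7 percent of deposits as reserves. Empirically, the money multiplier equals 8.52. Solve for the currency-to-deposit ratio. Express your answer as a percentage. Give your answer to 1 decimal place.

9.1%

Using m = 8.52. From m = (1 + c)/(c + rr + e), rearranging gives 1 + c = m·(c + rr + e), so c·(1 − m) = m·(rr + e) − 1.
Hence c = [m·(rr + e) − 1]/(1 − m) = [8.52 × (0.037 + 0) − 1] / (1 − 8.52) ≈ 0.091059.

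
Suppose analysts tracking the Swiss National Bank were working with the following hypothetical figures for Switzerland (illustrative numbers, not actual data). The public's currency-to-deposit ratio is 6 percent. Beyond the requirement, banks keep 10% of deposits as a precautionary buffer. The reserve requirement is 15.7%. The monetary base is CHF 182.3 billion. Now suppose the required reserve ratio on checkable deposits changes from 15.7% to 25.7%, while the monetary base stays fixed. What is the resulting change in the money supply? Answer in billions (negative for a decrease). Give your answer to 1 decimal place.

Initially m₁ = (1 + 0.06) / (0.157 + 0.1 + 0.06) ≈ 3.34385, so M₁ = 3.34385 × 182.3 ≈ 609.5839 billion.
After the change m₂ = (1 + 0.06) / (0.257 + 0.1 + 0.06) ≈ 2.54197, so M₂ = 2.54197 × 182.3 ≈ 463.4011 billion.
ΔM = M₂ − M₁ = 463.4011 − 609.5839 = -146.1828 billion.

-146.2 billion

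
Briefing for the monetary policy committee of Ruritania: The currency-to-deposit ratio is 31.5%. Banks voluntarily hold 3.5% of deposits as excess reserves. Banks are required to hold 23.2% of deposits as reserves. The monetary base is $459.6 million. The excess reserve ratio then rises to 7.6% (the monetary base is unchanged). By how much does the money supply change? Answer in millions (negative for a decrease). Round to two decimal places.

Initially m₁ = (1 + 0.315) / (0.232 + 0.035 + 0.315) ≈ 2.259450, so M₁ = 2.259450 × 459.6 ≈ 1038.4432 million.
After the change m₂ = (1 + 0.315) / (0.232 + 0.076 + 0.315) ≈ 2.110754, so M₂ = 2.110754 × 459.6 ≈ 970.1025 million.
ΔM = M₂ − M₁ = 970.1025 − 1038.4432 = -68.3407 million.

-68.34 million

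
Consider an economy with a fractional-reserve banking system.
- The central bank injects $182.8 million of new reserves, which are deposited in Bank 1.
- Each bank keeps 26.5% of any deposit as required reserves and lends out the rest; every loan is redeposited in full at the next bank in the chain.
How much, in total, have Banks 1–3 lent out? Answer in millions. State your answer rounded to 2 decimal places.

Bank i lends (1 − rr)^i of the original deposit: Bank 1 lends 182.8·0.7350 = 134.3580, Bank 2 lends 182.8·0.7350² ≈ 98.7531, and so on.
Summing a geometric series: total = 182.8·[0.7350·(1 − 0.7350^3) / (1 − 0.7350)] ≈ 305.6947 million.

$305.69 million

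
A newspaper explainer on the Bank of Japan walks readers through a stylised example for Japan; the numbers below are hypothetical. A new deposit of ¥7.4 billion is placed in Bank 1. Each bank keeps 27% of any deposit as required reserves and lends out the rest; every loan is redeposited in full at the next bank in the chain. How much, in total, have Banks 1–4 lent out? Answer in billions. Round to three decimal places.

Bank i lends (1 − rr)^i of the original deposit: Bank 1 lends 7.4·0.7300 = 5.4020, Bank 2 lends 7.4·0.7300² ≈ 3.9435, and so on.
Summing a geometric series: total = 7.4·[0.7300·(1 − 0.7300^4) / (1 − 0.7300)] ≈ 14.3257 billion.

¥14.326 billion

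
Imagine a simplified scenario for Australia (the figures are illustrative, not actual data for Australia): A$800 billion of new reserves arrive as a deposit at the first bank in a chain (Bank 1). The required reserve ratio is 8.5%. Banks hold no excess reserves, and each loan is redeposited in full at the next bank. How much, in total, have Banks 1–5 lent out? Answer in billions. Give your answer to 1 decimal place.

Bank i lends (1 − rr)^i of the original deposit: Bank 1 lends 800·0.9150 = 732.0000, Bank 2 lends 800·0.9150² = 669.7800, and so on.
Summing a geometric series: total = 800·[0.9150·(1 − 0.9150^5) / (1 − 0.9150)] ≈ 3088.4775 billion.

A$3088.5 billion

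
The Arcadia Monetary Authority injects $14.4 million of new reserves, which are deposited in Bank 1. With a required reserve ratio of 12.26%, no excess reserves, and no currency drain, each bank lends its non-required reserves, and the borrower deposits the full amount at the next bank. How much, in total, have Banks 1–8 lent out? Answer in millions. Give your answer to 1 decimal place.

$66.9 million

Bank i lends (1 − rr)^i of the original deposit: Bank 1 lends 14.4·0.8774 ≈ 12.6346, Bank 2 lends 14.4·0.8774² ≈ 11.0856, and so on.
Summing a geometric series: total = 14.4·[0.8774·(1 − 0.8774^8) / (1 − 0.8774)] ≈ 66.8600 million.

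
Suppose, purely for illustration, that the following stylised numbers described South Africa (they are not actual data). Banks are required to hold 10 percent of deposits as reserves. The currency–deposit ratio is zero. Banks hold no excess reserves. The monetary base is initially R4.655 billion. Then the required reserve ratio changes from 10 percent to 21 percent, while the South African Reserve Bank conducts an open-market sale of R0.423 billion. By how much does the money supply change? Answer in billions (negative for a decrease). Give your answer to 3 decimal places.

-26.398 billion

Before: m₁ = 1 / (0.1) = 10, MB₁ = 4.655, so M₁ = 10 × 4.655 = 46.55 billion.
After: m₂ = 1 / (0.21) ≈ 4.76190, MB₂ = 4.655 − 0.423 = 4.232, so M₂ = 4.76190 × 4.232 ≈ 20.1524 billion.
ΔM = M₂ − M₁ = 20.1524 − 46.55 = -26.3976 billion.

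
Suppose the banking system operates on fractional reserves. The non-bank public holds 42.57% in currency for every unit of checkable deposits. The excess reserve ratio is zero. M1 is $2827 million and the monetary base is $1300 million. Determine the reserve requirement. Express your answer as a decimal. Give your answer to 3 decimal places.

0.230

Using m = M/MB = 2827/1300 ≈ 2.174615. Since m = (1 + c)/(c + rr + e), the denominator satisfies c + rr + e = (1 + c)/m = (1 + 0.4257) / 2.174615 ≈ 0.655610.
With c = 0.4257 and e = 0, the reserve requirement is 0.655610 − 0.4257 − 0 = 0.22991.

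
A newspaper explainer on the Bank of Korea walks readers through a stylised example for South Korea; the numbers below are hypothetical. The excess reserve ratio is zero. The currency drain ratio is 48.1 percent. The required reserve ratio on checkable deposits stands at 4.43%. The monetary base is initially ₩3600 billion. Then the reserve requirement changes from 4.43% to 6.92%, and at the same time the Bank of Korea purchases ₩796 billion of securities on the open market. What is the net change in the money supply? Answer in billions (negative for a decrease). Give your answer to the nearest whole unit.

₩1683 billion

Before: m₁ = (1 + 0.481) / (0.0443 + 0.481) ≈ 2.81934, MB₁ = 3600, so M₁ = 2.81934 × 3600 = 10149.624 billion.
After: m₂ = (1 + 0.481) / (0.0692 + 0.481) ≈ 2.69175, MB₂ = 3600 + 796 = 4396, so M₂ = 2.69175 × 4396 = 11832.933 billion.
ΔM = M₂ − M₁ = 11832.933 − 10149.624 = 1683.309 billion.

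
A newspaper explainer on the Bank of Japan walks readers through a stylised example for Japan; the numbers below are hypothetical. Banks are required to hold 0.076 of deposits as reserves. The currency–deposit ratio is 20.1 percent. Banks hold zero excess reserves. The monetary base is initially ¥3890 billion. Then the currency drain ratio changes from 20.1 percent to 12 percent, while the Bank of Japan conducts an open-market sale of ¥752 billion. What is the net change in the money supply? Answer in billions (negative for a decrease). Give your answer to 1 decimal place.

¥1065.4 billion

Before: m₁ = (1 + 0.201) / (0.076 + 0.201) ≈ 4.335740, MB₁ = 3890, so M₁ = 4.335740 × 3890 = 16866.0286 billion.
After: m₂ = (1 + 0.12) / (0.076 + 0.12) ≈ 5.714286, MB₂ = 3890 − 752 = 3138, so M₂ = 5.714286 × 3138 ≈ 17931.4295 billion.
ΔM = M₂ − M₁ = 17931.4295 − 16866.0286 = 1065.4009 billion.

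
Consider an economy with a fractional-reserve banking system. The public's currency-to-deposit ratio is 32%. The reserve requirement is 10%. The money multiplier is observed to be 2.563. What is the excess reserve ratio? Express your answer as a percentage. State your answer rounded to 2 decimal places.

9.50%

Using m = 2.563. Since m = (1 + c)/(c + rr + e), the denominator satisfies c + rr + e = (1 + c)/m = (1 + 0.32) / 2.563 ≈ 0.515021.
With c = 0.32 and rr = 0.1, the excess reserve ratio is 0.515021 − 0.32 − 0.1 = 0.095021.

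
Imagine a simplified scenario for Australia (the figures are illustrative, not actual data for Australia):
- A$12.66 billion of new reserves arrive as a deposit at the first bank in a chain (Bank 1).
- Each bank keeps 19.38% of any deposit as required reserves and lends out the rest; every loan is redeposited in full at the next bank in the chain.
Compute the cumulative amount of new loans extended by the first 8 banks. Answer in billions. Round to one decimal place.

A$43.3 billion

Bank i lends (1 − rr)^i of the original deposit: Bank 1 lends 12.66·0.8062 ≈ 10.2065, Bank 2 lends 12.66·0.8062² ≈ 8.2285, and so on.
Summing a geometric series: total = 12.66·[0.8062·(1 − 0.8062^8) / (1 − 0.8062)] ≈ 43.2664 billion.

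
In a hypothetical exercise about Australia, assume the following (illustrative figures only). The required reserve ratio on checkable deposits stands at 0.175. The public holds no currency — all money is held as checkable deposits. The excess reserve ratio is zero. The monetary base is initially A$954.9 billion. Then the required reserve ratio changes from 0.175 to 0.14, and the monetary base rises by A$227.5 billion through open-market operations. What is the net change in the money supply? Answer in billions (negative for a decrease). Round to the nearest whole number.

Before: m₁ = 1 / (0.175) ≈ 5.71429, MB₁ = 954.9, so M₁ = 5.71429 × 954.9 ≈ 5456.5755 billion.
After: m₂ = 1 / (0.14) ≈ 7.14286, MB₂ = 954.9 + 227.5 = 1182.4, so M₂ = 7.14286 × 1182.4 ≈ 8445.7177 billion.
ΔM = M₂ − M₁ = 8445.7177 − 5456.5755 = 2989.1422 billion.

A$2989 billion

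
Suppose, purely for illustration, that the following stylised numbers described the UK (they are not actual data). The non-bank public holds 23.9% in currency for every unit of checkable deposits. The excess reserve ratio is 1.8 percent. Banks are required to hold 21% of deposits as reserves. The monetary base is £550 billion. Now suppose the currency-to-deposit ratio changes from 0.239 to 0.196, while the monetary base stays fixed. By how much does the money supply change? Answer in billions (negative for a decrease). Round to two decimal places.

Initially m₁ = (1 + 0.239) / (0.21 + 0.018 + 0.239) ≈ 2.653105, so M₁ = 2.653105 × 550 ≈ 1459.2078 billion.
After the change m₂ = (1 + 0.196) / (0.21 + 0.018 + 0.196) ≈ 2.820755, so M₂ = 2.820755 × 550 ≈ 1551.4153 billion.
ΔM = M₂ − M₁ = 1551.4153 − 1459.2078 = 92.2075 billion.

£92.21 billion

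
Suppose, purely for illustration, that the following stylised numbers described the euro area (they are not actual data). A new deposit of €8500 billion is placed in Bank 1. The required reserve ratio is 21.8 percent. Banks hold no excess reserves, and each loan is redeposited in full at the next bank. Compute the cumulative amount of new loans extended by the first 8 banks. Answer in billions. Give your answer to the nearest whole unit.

€26227 billion

Bank i lends (1 − rr)^i of the original deposit: Bank 1 lends 8500·0.7820 = 6647.0000, Bank 2 lends 8500·0.7820² = 5197.9540, and so on.
Summing a geometric series: total = 8500·[0.7820·(1 − 0.7820^8) / (1 − 0.7820)] ≈ 26226.7666 billion.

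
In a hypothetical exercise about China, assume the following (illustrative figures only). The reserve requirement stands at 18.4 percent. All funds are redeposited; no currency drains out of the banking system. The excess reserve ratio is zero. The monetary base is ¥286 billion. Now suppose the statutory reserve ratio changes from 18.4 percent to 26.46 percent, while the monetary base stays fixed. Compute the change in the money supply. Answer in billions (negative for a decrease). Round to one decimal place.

Initially m₁ = 1 / (0.184) ≈ 5.43478, so M₁ = 5.43478 × 286 ≈ 1554.3471 billion.
After the change m₂ = 1 / (0.2646) ≈ 3.77929, so M₂ = 3.77929 × 286 ≈ 1080.8769 billion.
ΔM = M₂ − M₁ = 1080.8769 − 1554.3471 = -473.4702 billion.

-473.5 billion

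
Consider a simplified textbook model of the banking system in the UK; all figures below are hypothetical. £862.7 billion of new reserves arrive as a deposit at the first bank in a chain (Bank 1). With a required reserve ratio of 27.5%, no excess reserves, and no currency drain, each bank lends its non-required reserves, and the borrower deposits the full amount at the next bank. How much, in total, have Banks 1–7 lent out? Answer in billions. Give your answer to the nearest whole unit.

£2035 billion

Bank i lends (1 − rr)^i of the original deposit: Bank 1 lends 862.7·0.7250 = 625.4575, Bank 2 lends 862.7·0.7250² ≈ 453.4567, and so on.
Summing a geometric series: total = 862.7·[0.7250·(1 − 0.7250^7) / (1 − 0.7250)] ≈ 2034.9319 billion.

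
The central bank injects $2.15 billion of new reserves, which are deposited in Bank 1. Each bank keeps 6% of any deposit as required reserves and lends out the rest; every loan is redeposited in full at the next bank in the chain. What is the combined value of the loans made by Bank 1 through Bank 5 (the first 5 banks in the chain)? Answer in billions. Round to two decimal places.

Bank i lends (1 − rr)^i of the original deposit: Bank 1 lends 2.15·0.9400 = 2.0210, Bank 2 lends 2.15·0.9400² ≈ 1.8997, and so on.
Summing a geometric series: total = 2.15·[0.9400·(1 − 0.9400^5) / (1 − 0.9400)] ≈ 8.9630 billion.

$8.96 billion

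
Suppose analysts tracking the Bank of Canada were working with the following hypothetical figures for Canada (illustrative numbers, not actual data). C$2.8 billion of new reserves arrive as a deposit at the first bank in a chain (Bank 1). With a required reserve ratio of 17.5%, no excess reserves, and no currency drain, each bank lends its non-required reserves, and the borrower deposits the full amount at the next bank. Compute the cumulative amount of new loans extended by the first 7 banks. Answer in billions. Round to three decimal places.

Bank i lends (1 − rr)^i of the original deposit: Bank 1 lends 2.8·0.8250 = 2.3100, Bank 2 lends 2.8·0.8250² ≈ 1.9057, and so on.
Summing a geometric series: total = 2.8·[0.8250·(1 − 0.8250^7) / (1 − 0.8250)] ≈ 9.7664 billion.

C$9.766 billion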